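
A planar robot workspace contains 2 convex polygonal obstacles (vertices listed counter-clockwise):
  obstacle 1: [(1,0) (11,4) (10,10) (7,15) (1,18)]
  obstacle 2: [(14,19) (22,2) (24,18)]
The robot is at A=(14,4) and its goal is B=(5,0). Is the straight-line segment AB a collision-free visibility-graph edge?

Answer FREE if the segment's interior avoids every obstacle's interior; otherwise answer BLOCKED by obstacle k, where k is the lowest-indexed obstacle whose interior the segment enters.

Obstacle 1 [(1,0) (11,4) (10,10) (7,15) (1,18)]:
  edge (1,0)–(11,4): clear
  edge (11,4)–(10,10): clear
  edge (10,10)–(7,15): clear
  edge (7,15)–(1,18): clear
  edge (1,18)–(1,0): clear
  midpoint (19/2,2) outside
  → clear
Obstacle 2 [(14,19) (22,2) (24,18)]:
  edge (14,19)–(22,2): clear
  edge (22,2)–(24,18): clear
  edge (24,18)–(14,19): clear
  midpoint (19/2,2) outside
  → clear

FREE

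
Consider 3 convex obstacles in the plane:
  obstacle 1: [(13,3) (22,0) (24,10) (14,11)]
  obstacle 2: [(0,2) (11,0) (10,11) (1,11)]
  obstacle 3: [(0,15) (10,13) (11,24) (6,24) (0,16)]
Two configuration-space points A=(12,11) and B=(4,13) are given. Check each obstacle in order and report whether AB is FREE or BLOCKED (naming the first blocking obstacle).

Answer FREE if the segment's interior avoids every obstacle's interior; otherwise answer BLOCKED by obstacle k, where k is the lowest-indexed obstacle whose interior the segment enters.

FREE

Obstacle 1 [(13,3) (22,0) (24,10) (14,11)]:
  edge (13,3)–(22,0): clear
  edge (22,0)–(24,10): clear
  edge (24,10)–(14,11): clear
  edge (14,11)–(13,3): clear
  midpoint (8,12) outside
  → clear
Obstacle 2 [(0,2) (11,0) (10,11) (1,11)]:
  edge (0,2)–(11,0): clear
  edge (11,0)–(10,11): clear
  edge (10,11)–(1,11): clear
  edge (1,11)–(0,2): clear
  midpoint (8,12) outside
  → clear
Obstacle 3 [(0,15) (10,13) (11,24) (6,24) (0,16)]:
  edge (0,15)–(10,13): clear
  edge (10,13)–(11,24): clear
  edge (11,24)–(6,24): clear
  edge (6,24)–(0,16): clear
  edge (0,16)–(0,15): clear
  midpoint (8,12) outside
  → clear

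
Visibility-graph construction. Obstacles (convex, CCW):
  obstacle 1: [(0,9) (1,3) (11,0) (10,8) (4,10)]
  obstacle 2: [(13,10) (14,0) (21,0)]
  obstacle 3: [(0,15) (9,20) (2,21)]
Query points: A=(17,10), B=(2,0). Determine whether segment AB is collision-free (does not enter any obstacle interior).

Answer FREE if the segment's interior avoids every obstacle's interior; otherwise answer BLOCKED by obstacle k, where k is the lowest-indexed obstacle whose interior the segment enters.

BLOCKED by obstacle 1

Obstacle 1 [(0,9) (1,3) (11,0) (10,8) (4,10)]:
  edge (0,9)–(1,3): clear
  edge (1,3)–(11,0): crosses AB
  edge (11,0)–(10,8): crosses AB
  edge (10,8)–(4,10): clear
  edge (4,10)–(0,9): clear
  → BLOCKED
Obstacle 2 [(13,10) (14,0) (21,0)]:
  edge (13,10)–(14,0): crosses AB
  edge (14,0)–(21,0): clear
  edge (21,0)–(13,10): crosses AB
  → BLOCKED
Obstacle 3 [(0,15) (9,20) (2,21)]:
  edge (0,15)–(9,20): clear
  edge (9,20)–(2,21): clear
  edge (2,21)–(0,15): clear
  midpoint (19/2,5) outside
  → clear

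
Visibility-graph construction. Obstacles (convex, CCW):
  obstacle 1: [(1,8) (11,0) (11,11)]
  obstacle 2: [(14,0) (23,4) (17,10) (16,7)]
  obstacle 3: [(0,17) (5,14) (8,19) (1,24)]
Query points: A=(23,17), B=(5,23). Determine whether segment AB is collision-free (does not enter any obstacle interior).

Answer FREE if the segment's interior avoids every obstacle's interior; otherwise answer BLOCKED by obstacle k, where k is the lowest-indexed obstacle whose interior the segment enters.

FREE

Obstacle 1 [(1,8) (11,0) (11,11)]:
  edge (1,8)–(11,0): clear
  edge (11,0)–(11,11): clear
  edge (11,11)–(1,8): clear
  midpoint (14,20) outside
  → clear
Obstacle 2 [(14,0) (23,4) (17,10) (16,7)]:
  edge (14,0)–(23,4): clear
  edge (23,4)–(17,10): clear
  edge (17,10)–(16,7): clear
  edge (16,7)–(14,0): clear
  midpoint (14,20) outside
  → clear
Obstacle 3 [(0,17) (5,14) (8,19) (1,24)]:
  edge (0,17)–(5,14): clear
  edge (5,14)–(8,19): clear
  edge (8,19)–(1,24): clear
  edge (1,24)–(0,17): clear
  midpoint (14,20) outside
  → clear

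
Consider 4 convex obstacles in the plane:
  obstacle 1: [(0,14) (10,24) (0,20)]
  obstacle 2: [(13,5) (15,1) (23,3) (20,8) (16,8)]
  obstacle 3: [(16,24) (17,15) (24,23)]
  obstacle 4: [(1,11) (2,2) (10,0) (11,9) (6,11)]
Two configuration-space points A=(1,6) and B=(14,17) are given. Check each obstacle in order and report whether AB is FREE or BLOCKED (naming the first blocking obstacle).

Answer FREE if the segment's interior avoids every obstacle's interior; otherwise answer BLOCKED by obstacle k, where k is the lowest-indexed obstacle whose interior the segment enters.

BLOCKED by obstacle 4

Obstacle 1 [(0,14) (10,24) (0,20)]:
  edge (0,14)–(10,24): clear
  edge (10,24)–(0,20): clear
  edge (0,20)–(0,14): clear
  midpoint (15/2,23/2) outside
  → clear
Obstacle 2 [(13,5) (15,1) (23,3) (20,8) (16,8)]:
  edge (13,5)–(15,1): clear
  edge (15,1)–(23,3): clear
  edge (23,3)–(20,8): clear
  edge (20,8)–(16,8): clear
  edge (16,8)–(13,5): clear
  midpoint (15/2,23/2) outside
  → clear
Obstacle 3 [(16,24) (17,15) (24,23)]:
  edge (16,24)–(17,15): clear
  edge (17,15)–(24,23): clear
  edge (24,23)–(16,24): clear
  midpoint (15/2,23/2) outside
  → clear
Obstacle 4 [(1,11) (2,2) (10,0) (11,9) (6,11)]:
  edge (1,11)–(2,2): crosses AB
  edge (2,2)–(10,0): clear
  edge (10,0)–(11,9): clear
  edge (11,9)–(6,11): crosses AB
  edge (6,11)–(1,11): clear
  → BLOCKED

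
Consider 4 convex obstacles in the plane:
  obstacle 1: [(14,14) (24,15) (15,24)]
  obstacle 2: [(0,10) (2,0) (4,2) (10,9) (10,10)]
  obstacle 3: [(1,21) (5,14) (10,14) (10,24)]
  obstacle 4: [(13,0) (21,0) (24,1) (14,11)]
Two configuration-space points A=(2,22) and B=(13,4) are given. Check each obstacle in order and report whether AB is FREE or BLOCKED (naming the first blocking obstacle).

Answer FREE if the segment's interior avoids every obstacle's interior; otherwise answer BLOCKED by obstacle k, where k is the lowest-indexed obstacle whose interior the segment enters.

Obstacle 1 [(14,14) (24,15) (15,24)]:
  edge (14,14)–(24,15): clear
  edge (24,15)–(15,24): clear
  edge (15,24)–(14,14): clear
  midpoint (15/2,13) outside
  → clear
Obstacle 2 [(0,10) (2,0) (4,2) (10,9) (10,10)]:
  edge (0,10)–(2,0): clear
  edge (2,0)–(4,2): clear
  edge (4,2)–(10,9): crosses AB
  edge (10,9)–(10,10): clear
  edge (10,10)–(0,10): crosses AB
  → BLOCKED
Obstacle 3 [(1,21) (5,14) (10,14) (10,24)]:
  edge (1,21)–(5,14): clear
  edge (5,14)–(10,14): crosses AB
  edge (10,14)–(10,24): clear
  edge (10,24)–(1,21): crosses AB
  → BLOCKED
Obstacle 4 [(13,0) (21,0) (24,1) (14,11)]:
  edge (13,0)–(21,0): clear
  edge (21,0)–(24,1): clear
  edge (24,1)–(14,11): clear
  edge (14,11)–(13,0): clear
  midpoint (15/2,13) outside
  → clear

BLOCKED by obstacle 2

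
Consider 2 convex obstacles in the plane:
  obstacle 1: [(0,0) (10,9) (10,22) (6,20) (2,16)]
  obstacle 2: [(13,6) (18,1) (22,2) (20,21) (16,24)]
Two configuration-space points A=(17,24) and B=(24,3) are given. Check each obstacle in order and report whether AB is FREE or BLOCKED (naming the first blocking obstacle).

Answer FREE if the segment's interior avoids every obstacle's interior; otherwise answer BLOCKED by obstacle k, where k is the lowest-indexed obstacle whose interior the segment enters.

Obstacle 1 [(0,0) (10,9) (10,22) (6,20) (2,16)]:
  edge (0,0)–(10,9): clear
  edge (10,9)–(10,22): clear
  edge (10,22)–(6,20): clear
  edge (6,20)–(2,16): clear
  edge (2,16)–(0,0): clear
  midpoint (41/2,27/2) outside
  → clear
Obstacle 2 [(13,6) (18,1) (22,2) (20,21) (16,24)]:
  edge (13,6)–(18,1): clear
  edge (18,1)–(22,2): clear
  edge (22,2)–(20,21): crosses AB
  edge (20,21)–(16,24): crosses AB
  edge (16,24)–(13,6): clear
  → BLOCKED

BLOCKED by obstacle 2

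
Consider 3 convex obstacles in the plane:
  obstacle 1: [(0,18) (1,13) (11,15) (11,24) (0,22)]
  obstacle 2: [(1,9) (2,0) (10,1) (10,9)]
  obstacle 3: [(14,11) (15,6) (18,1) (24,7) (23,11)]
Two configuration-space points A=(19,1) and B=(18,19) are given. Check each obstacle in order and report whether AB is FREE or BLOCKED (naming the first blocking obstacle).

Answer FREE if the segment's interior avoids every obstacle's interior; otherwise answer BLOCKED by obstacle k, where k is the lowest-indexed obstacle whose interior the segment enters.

Obstacle 1 [(0,18) (1,13) (11,15) (11,24) (0,22)]:
  edge (0,18)–(1,13): clear
  edge (1,13)–(11,15): clear
  edge (11,15)–(11,24): clear
  edge (11,24)–(0,22): clear
  edge (0,22)–(0,18): clear
  midpoint (37/2,10) outside
  → clear
Obstacle 2 [(1,9) (2,0) (10,1) (10,9)]:
  edge (1,9)–(2,0): clear
  edge (2,0)–(10,1): clear
  edge (10,1)–(10,9): clear
  edge (10,9)–(1,9): clear
  midpoint (37/2,10) outside
  → clear
Obstacle 3 [(14,11) (15,6) (18,1) (24,7) (23,11)]:
  edge (14,11)–(15,6): clear
  edge (15,6)–(18,1): clear
  edge (18,1)–(24,7): crosses AB
  edge (24,7)–(23,11): clear
  edge (23,11)–(14,11): crosses AB
  → BLOCKED

BLOCKED by obstacle 3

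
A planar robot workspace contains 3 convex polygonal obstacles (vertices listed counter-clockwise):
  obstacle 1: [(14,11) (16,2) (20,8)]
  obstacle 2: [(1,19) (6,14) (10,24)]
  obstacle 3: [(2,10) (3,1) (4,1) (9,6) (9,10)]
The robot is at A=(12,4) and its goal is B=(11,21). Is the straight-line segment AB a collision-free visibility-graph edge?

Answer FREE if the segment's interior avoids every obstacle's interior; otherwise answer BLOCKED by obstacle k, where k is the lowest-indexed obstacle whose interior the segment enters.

FREE

Obstacle 1 [(14,11) (16,2) (20,8)]:
  edge (14,11)–(16,2): clear
  edge (16,2)–(20,8): clear
  edge (20,8)–(14,11): clear
  midpoint (23/2,25/2) outside
  → clear
Obstacle 2 [(1,19) (6,14) (10,24)]:
  edge (1,19)–(6,14): clear
  edge (6,14)–(10,24): clear
  edge (10,24)–(1,19): clear
  midpoint (23/2,25/2) outside
  → clear
Obstacle 3 [(2,10) (3,1) (4,1) (9,6) (9,10)]:
  edge (2,10)–(3,1): clear
  edge (3,1)–(4,1): clear
  edge (4,1)–(9,6): clear
  edge (9,6)–(9,10): clear
  edge (9,10)–(2,10): clear
  midpoint (23/2,25/2) outside
  → clear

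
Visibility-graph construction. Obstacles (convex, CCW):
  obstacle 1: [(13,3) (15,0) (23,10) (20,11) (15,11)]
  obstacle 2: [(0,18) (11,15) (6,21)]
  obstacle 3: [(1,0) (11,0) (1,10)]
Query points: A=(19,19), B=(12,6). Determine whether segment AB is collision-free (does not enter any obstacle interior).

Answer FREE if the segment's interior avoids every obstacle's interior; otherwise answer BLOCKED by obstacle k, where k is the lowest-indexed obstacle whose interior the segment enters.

Obstacle 1 [(13,3) (15,0) (23,10) (20,11) (15,11)]:
  edge (13,3)–(15,0): clear
  edge (15,0)–(23,10): clear
  edge (23,10)–(20,11): clear
  edge (20,11)–(15,11): clear
  edge (15,11)–(13,3): clear
  midpoint (31/2,25/2) outside
  → clear
Obstacle 2 [(0,18) (11,15) (6,21)]:
  edge (0,18)–(11,15): clear
  edge (11,15)–(6,21): clear
  edge (6,21)–(0,18): clear
  midpoint (31/2,25/2) outside
  → clear
Obstacle 3 [(1,0) (11,0) (1,10)]:
  edge (1,0)–(11,0): clear
  edge (11,0)–(1,10): clear
  edge (1,10)–(1,0): clear
  midpoint (31/2,25/2) outside
  → clear

FREE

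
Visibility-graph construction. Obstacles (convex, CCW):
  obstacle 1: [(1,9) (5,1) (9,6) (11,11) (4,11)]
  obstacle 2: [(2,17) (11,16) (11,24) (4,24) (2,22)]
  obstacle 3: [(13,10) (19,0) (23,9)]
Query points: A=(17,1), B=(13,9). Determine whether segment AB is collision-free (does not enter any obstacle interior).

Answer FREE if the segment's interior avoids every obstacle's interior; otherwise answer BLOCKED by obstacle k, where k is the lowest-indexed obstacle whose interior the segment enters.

FREE

Obstacle 1 [(1,9) (5,1) (9,6) (11,11) (4,11)]:
  edge (1,9)–(5,1): clear
  edge (5,1)–(9,6): clear
  edge (9,6)–(11,11): clear
  edge (11,11)–(4,11): clear
  edge (4,11)–(1,9): clear
  midpoint (15,5) outside
  → clear
Obstacle 2 [(2,17) (11,16) (11,24) (4,24) (2,22)]:
  edge (2,17)–(11,16): clear
  edge (11,16)–(11,24): clear
  edge (11,24)–(4,24): clear
  edge (4,24)–(2,22): clear
  edge (2,22)–(2,17): clear
  midpoint (15,5) outside
  → clear
Obstacle 3 [(13,10) (19,0) (23,9)]:
  edge (13,10)–(19,0): clear
  edge (19,0)–(23,9): clear
  edge (23,9)–(13,10): clear
  midpoint (15,5) outside
  → clear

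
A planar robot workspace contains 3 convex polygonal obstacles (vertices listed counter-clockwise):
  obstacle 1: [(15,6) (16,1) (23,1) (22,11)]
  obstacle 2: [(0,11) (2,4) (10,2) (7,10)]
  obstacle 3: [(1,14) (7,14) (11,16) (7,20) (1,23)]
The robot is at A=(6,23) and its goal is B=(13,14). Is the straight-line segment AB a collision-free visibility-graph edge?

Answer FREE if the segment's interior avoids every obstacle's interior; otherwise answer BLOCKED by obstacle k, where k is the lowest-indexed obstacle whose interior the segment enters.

FREE

Obstacle 1 [(15,6) (16,1) (23,1) (22,11)]:
  edge (15,6)–(16,1): clear
  edge (16,1)–(23,1): clear
  edge (23,1)–(22,11): clear
  edge (22,11)–(15,6): clear
  midpoint (19/2,37/2) outside
  → clear
Obstacle 2 [(0,11) (2,4) (10,2) (7,10)]:
  edge (0,11)–(2,4): clear
  edge (2,4)–(10,2): clear
  edge (10,2)–(7,10): clear
  edge (7,10)–(0,11): clear
  midpoint (19/2,37/2) outside
  → clear
Obstacle 3 [(1,14) (7,14) (11,16) (7,20) (1,23)]:
  edge (1,14)–(7,14): clear
  edge (7,14)–(11,16): clear
  edge (11,16)–(7,20): clear
  edge (7,20)–(1,23): clear
  edge (1,23)–(1,14): clear
  midpoint (19/2,37/2) outside
  → clear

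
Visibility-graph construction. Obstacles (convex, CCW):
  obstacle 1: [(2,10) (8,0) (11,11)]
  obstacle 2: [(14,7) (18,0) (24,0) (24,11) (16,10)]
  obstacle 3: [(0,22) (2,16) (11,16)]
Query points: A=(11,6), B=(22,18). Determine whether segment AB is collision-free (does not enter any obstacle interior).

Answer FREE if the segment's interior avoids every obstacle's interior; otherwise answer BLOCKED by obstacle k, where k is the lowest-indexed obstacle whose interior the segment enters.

FREE

Obstacle 1 [(2,10) (8,0) (11,11)]:
  edge (2,10)–(8,0): clear
  edge (8,0)–(11,11): clear
  edge (11,11)–(2,10): clear
  midpoint (33/2,12) outside
  → clear
Obstacle 2 [(14,7) (18,0) (24,0) (24,11) (16,10)]:
  edge (14,7)–(18,0): clear
  edge (18,0)–(24,0): clear
  edge (24,0)–(24,11): clear
  edge (24,11)–(16,10): clear
  edge (16,10)–(14,7): clear
  midpoint (33/2,12) outside
  → clear
Obstacle 3 [(0,22) (2,16) (11,16)]:
  edge (0,22)–(2,16): clear
  edge (2,16)–(11,16): clear
  edge (11,16)–(0,22): clear
  midpoint (33/2,12) outside
  → clear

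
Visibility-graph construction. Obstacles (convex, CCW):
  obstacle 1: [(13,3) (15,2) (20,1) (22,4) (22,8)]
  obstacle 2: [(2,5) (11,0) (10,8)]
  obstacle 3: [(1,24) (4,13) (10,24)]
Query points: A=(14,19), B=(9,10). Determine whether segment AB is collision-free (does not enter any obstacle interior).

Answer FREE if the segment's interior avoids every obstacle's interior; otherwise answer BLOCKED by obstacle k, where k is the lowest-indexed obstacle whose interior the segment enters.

FREE

Obstacle 1 [(13,3) (15,2) (20,1) (22,4) (22,8)]:
  edge (13,3)–(15,2): clear
  edge (15,2)–(20,1): clear
  edge (20,1)–(22,4): clear
  edge (22,4)–(22,8): clear
  edge (22,8)–(13,3): clear
  midpoint (23/2,29/2) outside
  → clear
Obstacle 2 [(2,5) (11,0) (10,8)]:
  edge (2,5)–(11,0): clear
  edge (11,0)–(10,8): clear
  edge (10,8)–(2,5): clear
  midpoint (23/2,29/2) outside
  → clear
Obstacle 3 [(1,24) (4,13) (10,24)]:
  edge (1,24)–(4,13): clear
  edge (4,13)–(10,24): clear
  edge (10,24)–(1,24): clear
  midpoint (23/2,29/2) outside
  → clear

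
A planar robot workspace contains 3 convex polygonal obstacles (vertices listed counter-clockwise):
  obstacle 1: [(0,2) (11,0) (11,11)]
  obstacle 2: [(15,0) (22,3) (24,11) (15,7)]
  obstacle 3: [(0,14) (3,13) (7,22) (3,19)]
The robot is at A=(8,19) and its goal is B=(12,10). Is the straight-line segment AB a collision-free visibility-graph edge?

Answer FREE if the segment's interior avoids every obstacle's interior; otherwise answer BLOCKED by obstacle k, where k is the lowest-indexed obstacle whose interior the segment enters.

Obstacle 1 [(0,2) (11,0) (11,11)]:
  edge (0,2)–(11,0): clear
  edge (11,0)–(11,11): clear
  edge (11,11)–(0,2): clear
  midpoint (10,29/2) outside
  → clear
Obstacle 2 [(15,0) (22,3) (24,11) (15,7)]:
  edge (15,0)–(22,3): clear
  edge (22,3)–(24,11): clear
  edge (24,11)–(15,7): clear
  edge (15,7)–(15,0): clear
  midpoint (10,29/2) outside
  → clear
Obstacle 3 [(0,14) (3,13) (7,22) (3,19)]:
  edge (0,14)–(3,13): clear
  edge (3,13)–(7,22): clear
  edge (7,22)–(3,19): clear
  edge (3,19)–(0,14): clear
  midpoint (10,29/2) outside
  → clear

FREE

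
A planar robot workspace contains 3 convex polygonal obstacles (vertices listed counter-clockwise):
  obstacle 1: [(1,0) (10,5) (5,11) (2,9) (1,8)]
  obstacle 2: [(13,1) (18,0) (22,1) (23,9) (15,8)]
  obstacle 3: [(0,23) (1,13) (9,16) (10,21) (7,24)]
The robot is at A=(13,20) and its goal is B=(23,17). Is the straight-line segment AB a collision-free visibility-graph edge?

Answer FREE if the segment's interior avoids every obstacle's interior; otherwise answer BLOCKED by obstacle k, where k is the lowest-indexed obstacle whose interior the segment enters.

FREE

Obstacle 1 [(1,0) (10,5) (5,11) (2,9) (1,8)]:
  edge (1,0)–(10,5): clear
  edge (10,5)–(5,11): clear
  edge (5,11)–(2,9): clear
  edge (2,9)–(1,8): clear
  edge (1,8)–(1,0): clear
  midpoint (18,37/2) outside
  → clear
Obstacle 2 [(13,1) (18,0) (22,1) (23,9) (15,8)]:
  edge (13,1)–(18,0): clear
  edge (18,0)–(22,1): clear
  edge (22,1)–(23,9): clear
  edge (23,9)–(15,8): clear
  edge (15,8)–(13,1): clear
  midpoint (18,37/2) outside
  → clear
Obstacle 3 [(0,23) (1,13) (9,16) (10,21) (7,24)]:
  edge (0,23)–(1,13): clear
  edge (1,13)–(9,16): clear
  edge (9,16)–(10,21): clear
  edge (10,21)–(7,24): clear
  edge (7,24)–(0,23): clear
  midpoint (18,37/2) outside
  → clear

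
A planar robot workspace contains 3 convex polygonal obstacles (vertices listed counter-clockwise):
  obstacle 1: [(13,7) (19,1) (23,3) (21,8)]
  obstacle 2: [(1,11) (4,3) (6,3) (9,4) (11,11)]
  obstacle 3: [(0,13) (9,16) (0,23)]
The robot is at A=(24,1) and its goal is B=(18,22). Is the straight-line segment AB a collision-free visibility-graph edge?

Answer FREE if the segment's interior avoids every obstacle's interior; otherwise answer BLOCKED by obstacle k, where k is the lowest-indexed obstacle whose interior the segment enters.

Obstacle 1 [(13,7) (19,1) (23,3) (21,8)]:
  edge (13,7)–(19,1): clear
  edge (19,1)–(23,3): clear
  edge (23,3)–(21,8): clear
  edge (21,8)–(13,7): clear
  midpoint (21,23/2) outside
  → clear
Obstacle 2 [(1,11) (4,3) (6,3) (9,4) (11,11)]:
  edge (1,11)–(4,3): clear
  edge (4,3)–(6,3): clear
  edge (6,3)–(9,4): clear
  edge (9,4)–(11,11): clear
  edge (11,11)–(1,11): clear
  midpoint (21,23/2) outside
  → clear
Obstacle 3 [(0,13) (9,16) (0,23)]:
  edge (0,13)–(9,16): clear
  edge (9,16)–(0,23): clear
  edge (0,23)–(0,13): clear
  midpoint (21,23/2) outside
  → clear

FREE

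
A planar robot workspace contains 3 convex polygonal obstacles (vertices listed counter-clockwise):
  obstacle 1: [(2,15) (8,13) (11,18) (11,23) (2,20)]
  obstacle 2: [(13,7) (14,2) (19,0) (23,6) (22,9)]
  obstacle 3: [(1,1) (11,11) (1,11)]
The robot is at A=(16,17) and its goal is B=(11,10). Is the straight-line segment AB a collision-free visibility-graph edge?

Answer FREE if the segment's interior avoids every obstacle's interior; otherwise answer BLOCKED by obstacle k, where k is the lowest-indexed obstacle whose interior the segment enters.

FREE

Obstacle 1 [(2,15) (8,13) (11,18) (11,23) (2,20)]:
  edge (2,15)–(8,13): clear
  edge (8,13)–(11,18): clear
  edge (11,18)–(11,23): clear
  edge (11,23)–(2,20): clear
  edge (2,20)–(2,15): clear
  midpoint (27/2,27/2) outside
  → clear
Obstacle 2 [(13,7) (14,2) (19,0) (23,6) (22,9)]:
  edge (13,7)–(14,2): clear
  edge (14,2)–(19,0): clear
  edge (19,0)–(23,6): clear
  edge (23,6)–(22,9): clear
  edge (22,9)–(13,7): clear
  midpoint (27/2,27/2) outside
  → clear
Obstacle 3 [(1,1) (11,11) (1,11)]:
  edge (1,1)–(11,11): clear
  edge (11,11)–(1,11): clear
  edge (1,11)–(1,1): clear
  midpoint (27/2,27/2) outside
  → clear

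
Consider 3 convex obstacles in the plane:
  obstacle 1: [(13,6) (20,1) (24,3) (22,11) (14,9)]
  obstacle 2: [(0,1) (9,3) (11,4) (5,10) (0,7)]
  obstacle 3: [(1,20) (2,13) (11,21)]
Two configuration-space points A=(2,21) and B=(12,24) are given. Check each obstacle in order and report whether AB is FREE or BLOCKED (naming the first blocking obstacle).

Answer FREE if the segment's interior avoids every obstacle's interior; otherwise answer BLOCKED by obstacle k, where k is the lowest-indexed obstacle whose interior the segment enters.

FREE

Obstacle 1 [(13,6) (20,1) (24,3) (22,11) (14,9)]:
  edge (13,6)–(20,1): clear
  edge (20,1)–(24,3): clear
  edge (24,3)–(22,11): clear
  edge (22,11)–(14,9): clear
  edge (14,9)–(13,6): clear
  midpoint (7,45/2) outside
  → clear
Obstacle 2 [(0,1) (9,3) (11,4) (5,10) (0,7)]:
  edge (0,1)–(9,3): clear
  edge (9,3)–(11,4): clear
  edge (11,4)–(5,10): clear
  edge (5,10)–(0,7): clear
  edge (0,7)–(0,1): clear
  midpoint (7,45/2) outside
  → clear
Obstacle 3 [(1,20) (2,13) (11,21)]:
  edge (1,20)–(2,13): clear
  edge (2,13)–(11,21): clear
  edge (11,21)–(1,20): clear
  midpoint (7,45/2) outside
  → clear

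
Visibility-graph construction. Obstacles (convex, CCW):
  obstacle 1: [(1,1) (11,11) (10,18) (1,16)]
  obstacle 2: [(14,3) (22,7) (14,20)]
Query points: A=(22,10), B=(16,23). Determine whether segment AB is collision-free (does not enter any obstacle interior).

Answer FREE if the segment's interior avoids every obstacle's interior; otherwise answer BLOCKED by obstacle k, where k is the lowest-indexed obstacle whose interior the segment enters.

FREE

Obstacle 1 [(1,1) (11,11) (10,18) (1,16)]:
  edge (1,1)–(11,11): clear
  edge (11,11)–(10,18): clear
  edge (10,18)–(1,16): clear
  edge (1,16)–(1,1): clear
  midpoint (19,33/2) outside
  → clear
Obstacle 2 [(14,3) (22,7) (14,20)]:
  edge (14,3)–(22,7): clear
  edge (22,7)–(14,20): clear
  edge (14,20)–(14,3): clear
  midpoint (19,33/2) outside
  → clear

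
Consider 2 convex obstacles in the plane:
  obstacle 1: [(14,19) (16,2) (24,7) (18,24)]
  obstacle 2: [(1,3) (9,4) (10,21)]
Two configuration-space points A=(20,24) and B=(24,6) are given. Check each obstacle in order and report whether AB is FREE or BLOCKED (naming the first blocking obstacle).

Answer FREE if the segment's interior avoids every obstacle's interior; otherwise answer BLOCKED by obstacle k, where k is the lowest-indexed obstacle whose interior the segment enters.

BLOCKED by obstacle 1

Obstacle 1 [(14,19) (16,2) (24,7) (18,24)]:
  edge (14,19)–(16,2): clear
  edge (16,2)–(24,7): crosses AB
  edge (24,7)–(18,24): crosses AB
  edge (18,24)–(14,19): clear
  → BLOCKED
Obstacle 2 [(1,3) (9,4) (10,21)]:
  edge (1,3)–(9,4): clear
  edge (9,4)–(10,21): clear
  edge (10,21)–(1,3): clear
  midpoint (22,15) outside
  → clear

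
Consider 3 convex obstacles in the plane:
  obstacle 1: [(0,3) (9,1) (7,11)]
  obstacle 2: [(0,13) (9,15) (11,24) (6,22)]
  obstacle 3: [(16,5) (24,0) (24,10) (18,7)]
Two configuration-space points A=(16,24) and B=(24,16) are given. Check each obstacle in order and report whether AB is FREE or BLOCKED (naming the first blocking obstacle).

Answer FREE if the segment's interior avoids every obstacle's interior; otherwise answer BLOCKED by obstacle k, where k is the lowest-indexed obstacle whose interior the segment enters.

FREE

Obstacle 1 [(0,3) (9,1) (7,11)]:
  edge (0,3)–(9,1): clear
  edge (9,1)–(7,11): clear
  edge (7,11)–(0,3): clear
  midpoint (20,20) outside
  → clear
Obstacle 2 [(0,13) (9,15) (11,24) (6,22)]:
  edge (0,13)–(9,15): clear
  edge (9,15)–(11,24): clear
  edge (11,24)–(6,22): clear
  edge (6,22)–(0,13): clear
  midpoint (20,20) outside
  → clear
Obstacle 3 [(16,5) (24,0) (24,10) (18,7)]:
  edge (16,5)–(24,0): clear
  edge (24,0)–(24,10): clear
  edge (24,10)–(18,7): clear
  edge (18,7)–(16,5): clear
  midpoint (20,20) outside
  → clear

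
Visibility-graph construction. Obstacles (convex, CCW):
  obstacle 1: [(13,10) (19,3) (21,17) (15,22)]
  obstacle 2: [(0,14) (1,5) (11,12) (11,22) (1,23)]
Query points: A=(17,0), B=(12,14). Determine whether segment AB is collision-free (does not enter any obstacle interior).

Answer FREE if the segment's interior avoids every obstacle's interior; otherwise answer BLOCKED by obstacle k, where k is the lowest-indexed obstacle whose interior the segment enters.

Obstacle 1 [(13,10) (19,3) (21,17) (15,22)]:
  edge (13,10)–(19,3): crosses AB
  edge (19,3)–(21,17): clear
  edge (21,17)–(15,22): clear
  edge (15,22)–(13,10): crosses AB
  → BLOCKED
Obstacle 2 [(0,14) (1,5) (11,12) (11,22) (1,23)]:
  edge (0,14)–(1,5): clear
  edge (1,5)–(11,12): clear
  edge (11,12)–(11,22): clear
  edge (11,22)–(1,23): clear
  edge (1,23)–(0,14): clear
  midpoint (29/2,7) outside
  → clear

BLOCKED by obstacle 1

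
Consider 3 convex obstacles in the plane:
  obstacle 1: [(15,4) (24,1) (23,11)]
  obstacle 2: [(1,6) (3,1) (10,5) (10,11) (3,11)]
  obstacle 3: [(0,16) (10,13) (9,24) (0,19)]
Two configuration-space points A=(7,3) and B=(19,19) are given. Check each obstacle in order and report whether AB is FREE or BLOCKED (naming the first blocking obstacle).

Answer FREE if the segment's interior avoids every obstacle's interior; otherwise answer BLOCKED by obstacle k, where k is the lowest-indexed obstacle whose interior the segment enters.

BLOCKED by obstacle 2

Obstacle 1 [(15,4) (24,1) (23,11)]:
  edge (15,4)–(24,1): clear
  edge (24,1)–(23,11): clear
  edge (23,11)–(15,4): clear
  midpoint (13,11) outside
  → clear
Obstacle 2 [(1,6) (3,1) (10,5) (10,11) (3,11)]:
  edge (1,6)–(3,1): clear
  edge (3,1)–(10,5): crosses AB
  edge (10,5)–(10,11): crosses AB
  edge (10,11)–(3,11): clear
  edge (3,11)–(1,6): clear
  → BLOCKED
Obstacle 3 [(0,16) (10,13) (9,24) (0,19)]:
  edge (0,16)–(10,13): clear
  edge (10,13)–(9,24): clear
  edge (9,24)–(0,19): clear
  edge (0,19)–(0,16): clear
  midpoint (13,11) outside
  → clear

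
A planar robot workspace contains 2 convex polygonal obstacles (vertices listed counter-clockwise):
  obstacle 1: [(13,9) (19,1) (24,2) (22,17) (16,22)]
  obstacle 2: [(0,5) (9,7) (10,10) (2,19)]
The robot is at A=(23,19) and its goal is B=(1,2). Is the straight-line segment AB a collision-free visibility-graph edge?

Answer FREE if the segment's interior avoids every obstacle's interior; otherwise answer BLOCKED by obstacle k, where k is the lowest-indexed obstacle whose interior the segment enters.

BLOCKED by obstacle 1

Obstacle 1 [(13,9) (19,1) (24,2) (22,17) (16,22)]:
  edge (13,9)–(19,1): clear
  edge (19,1)–(24,2): clear
  edge (24,2)–(22,17): clear
  edge (22,17)–(16,22): crosses AB
  edge (16,22)–(13,9): crosses AB
  → BLOCKED
Obstacle 2 [(0,5) (9,7) (10,10) (2,19)]:
  edge (0,5)–(9,7): crosses AB
  edge (9,7)–(10,10): crosses AB
  edge (10,10)–(2,19): clear
  edge (2,19)–(0,5): clear
  → BLOCKED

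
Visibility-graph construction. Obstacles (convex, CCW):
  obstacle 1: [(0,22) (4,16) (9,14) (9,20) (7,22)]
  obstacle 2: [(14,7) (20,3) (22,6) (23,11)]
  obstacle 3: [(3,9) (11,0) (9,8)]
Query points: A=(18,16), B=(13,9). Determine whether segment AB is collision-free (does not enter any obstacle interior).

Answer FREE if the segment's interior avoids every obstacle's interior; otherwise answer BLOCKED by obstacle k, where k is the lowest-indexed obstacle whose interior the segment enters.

FREE

Obstacle 1 [(0,22) (4,16) (9,14) (9,20) (7,22)]:
  edge (0,22)–(4,16): clear
  edge (4,16)–(9,14): clear
  edge (9,14)–(9,20): clear
  edge (9,20)–(7,22): clear
  edge (7,22)–(0,22): clear
  midpoint (31/2,25/2) outside
  → clear
Obstacle 2 [(14,7) (20,3) (22,6) (23,11)]:
  edge (14,7)–(20,3): clear
  edge (20,3)–(22,6): clear
  edge (22,6)–(23,11): clear
  edge (23,11)–(14,7): clear
  midpoint (31/2,25/2) outside
  → clear
Obstacle 3 [(3,9) (11,0) (9,8)]:
  edge (3,9)–(11,0): clear
  edge (11,0)–(9,8): clear
  edge (9,8)–(3,9): clear
  midpoint (31/2,25/2) outside
  → clear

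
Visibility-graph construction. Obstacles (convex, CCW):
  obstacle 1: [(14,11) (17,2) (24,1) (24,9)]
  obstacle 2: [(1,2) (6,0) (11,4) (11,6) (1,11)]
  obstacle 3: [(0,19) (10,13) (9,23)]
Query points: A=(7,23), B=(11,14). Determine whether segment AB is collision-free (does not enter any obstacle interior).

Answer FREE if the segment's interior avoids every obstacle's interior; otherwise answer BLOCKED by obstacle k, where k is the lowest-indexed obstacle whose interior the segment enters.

BLOCKED by obstacle 3

Obstacle 1 [(14,11) (17,2) (24,1) (24,9)]:
  edge (14,11)–(17,2): clear
  edge (17,2)–(24,1): clear
  edge (24,1)–(24,9): clear
  edge (24,9)–(14,11): clear
  midpoint (9,37/2) outside
  → clear
Obstacle 2 [(1,2) (6,0) (11,4) (11,6) (1,11)]:
  edge (1,2)–(6,0): clear
  edge (6,0)–(11,4): clear
  edge (11,4)–(11,6): clear
  edge (11,6)–(1,11): clear
  edge (1,11)–(1,2): clear
  midpoint (9,37/2) outside
  → clear
Obstacle 3 [(0,19) (10,13) (9,23)]:
  edge (0,19)–(10,13): clear
  edge (10,13)–(9,23): crosses AB
  edge (9,23)–(0,19): crosses AB
  → BLOCKED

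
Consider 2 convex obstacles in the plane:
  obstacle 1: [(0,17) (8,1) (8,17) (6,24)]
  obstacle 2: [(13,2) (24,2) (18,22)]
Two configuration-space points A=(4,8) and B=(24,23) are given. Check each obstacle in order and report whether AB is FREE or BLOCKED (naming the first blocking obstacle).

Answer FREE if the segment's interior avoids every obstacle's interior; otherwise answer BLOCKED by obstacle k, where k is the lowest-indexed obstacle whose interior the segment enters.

Obstacle 1 [(0,17) (8,1) (8,17) (6,24)]:
  edge (0,17)–(8,1): crosses AB
  edge (8,1)–(8,17): crosses AB
  edge (8,17)–(6,24): clear
  edge (6,24)–(0,17): clear
  → BLOCKED
Obstacle 2 [(13,2) (24,2) (18,22)]:
  edge (13,2)–(24,2): clear
  edge (24,2)–(18,22): crosses AB
  edge (18,22)–(13,2): crosses AB
  → BLOCKED

BLOCKED by obstacle 1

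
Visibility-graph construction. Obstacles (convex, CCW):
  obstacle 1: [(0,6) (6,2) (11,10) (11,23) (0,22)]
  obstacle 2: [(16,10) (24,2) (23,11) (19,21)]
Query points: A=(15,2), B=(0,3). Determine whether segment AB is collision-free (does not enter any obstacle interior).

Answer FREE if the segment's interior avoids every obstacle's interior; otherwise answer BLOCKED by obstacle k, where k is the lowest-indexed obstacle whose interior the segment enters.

Obstacle 1 [(0,6) (6,2) (11,10) (11,23) (0,22)]:
  edge (0,6)–(6,2): crosses AB
  edge (6,2)–(11,10): crosses AB
  edge (11,10)–(11,23): clear
  edge (11,23)–(0,22): clear
  edge (0,22)–(0,6): clear
  → BLOCKED
Obstacle 2 [(16,10) (24,2) (23,11) (19,21)]:
  edge (16,10)–(24,2): clear
  edge (24,2)–(23,11): clear
  edge (23,11)–(19,21): clear
  edge (19,21)–(16,10): clear
  midpoint (15/2,5/2) outside
  → clear

BLOCKED by obstacle 1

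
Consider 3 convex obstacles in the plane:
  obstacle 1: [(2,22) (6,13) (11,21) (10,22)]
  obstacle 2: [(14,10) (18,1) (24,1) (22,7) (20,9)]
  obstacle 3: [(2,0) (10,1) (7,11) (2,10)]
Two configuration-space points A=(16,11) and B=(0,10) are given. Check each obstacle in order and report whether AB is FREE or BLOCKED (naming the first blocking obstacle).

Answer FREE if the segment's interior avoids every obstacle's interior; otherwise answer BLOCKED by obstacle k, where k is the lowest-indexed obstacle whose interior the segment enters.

BLOCKED by obstacle 3

Obstacle 1 [(2,22) (6,13) (11,21) (10,22)]:
  edge (2,22)–(6,13): clear
  edge (6,13)–(11,21): clear
  edge (11,21)–(10,22): clear
  edge (10,22)–(2,22): clear
  midpoint (8,21/2) outside
  → clear
Obstacle 2 [(14,10) (18,1) (24,1) (22,7) (20,9)]:
  edge (14,10)–(18,1): clear
  edge (18,1)–(24,1): clear
  edge (24,1)–(22,7): clear
  edge (22,7)–(20,9): clear
  edge (20,9)–(14,10): clear
  midpoint (8,21/2) outside
  → clear
Obstacle 3 [(2,0) (10,1) (7,11) (2,10)]:
  edge (2,0)–(10,1): clear
  edge (10,1)–(7,11): crosses AB
  edge (7,11)–(2,10): crosses AB
  edge (2,10)–(2,0): clear
  → BLOCKED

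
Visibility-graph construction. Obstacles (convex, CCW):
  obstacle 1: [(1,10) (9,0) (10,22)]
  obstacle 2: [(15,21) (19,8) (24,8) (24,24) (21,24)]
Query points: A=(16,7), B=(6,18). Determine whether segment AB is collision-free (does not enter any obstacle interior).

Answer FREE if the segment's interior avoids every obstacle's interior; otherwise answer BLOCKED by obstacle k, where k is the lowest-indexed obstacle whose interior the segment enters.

Obstacle 1 [(1,10) (9,0) (10,22)]:
  edge (1,10)–(9,0): clear
  edge (9,0)–(10,22): crosses AB
  edge (10,22)–(1,10): crosses AB
  → BLOCKED
Obstacle 2 [(15,21) (19,8) (24,8) (24,24) (21,24)]:
  edge (15,21)–(19,8): clear
  edge (19,8)–(24,8): clear
  edge (24,8)–(24,24): clear
  edge (24,24)–(21,24): clear
  edge (21,24)–(15,21): clear
  midpoint (11,25/2) outside
  → clear

BLOCKED by obstacle 1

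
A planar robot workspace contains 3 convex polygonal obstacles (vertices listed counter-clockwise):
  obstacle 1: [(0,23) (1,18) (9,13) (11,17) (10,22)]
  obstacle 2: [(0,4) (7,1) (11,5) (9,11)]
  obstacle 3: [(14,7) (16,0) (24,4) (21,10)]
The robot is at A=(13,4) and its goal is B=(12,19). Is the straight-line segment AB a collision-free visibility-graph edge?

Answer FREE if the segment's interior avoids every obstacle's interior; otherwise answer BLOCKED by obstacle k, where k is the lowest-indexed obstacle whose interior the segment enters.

FREE

Obstacle 1 [(0,23) (1,18) (9,13) (11,17) (10,22)]:
  edge (0,23)–(1,18): clear
  edge (1,18)–(9,13): clear
  edge (9,13)–(11,17): clear
  edge (11,17)–(10,22): clear
  edge (10,22)–(0,23): clear
  midpoint (25/2,23/2) outside
  → clear
Obstacle 2 [(0,4) (7,1) (11,5) (9,11)]:
  edge (0,4)–(7,1): clear
  edge (7,1)–(11,5): clear
  edge (11,5)–(9,11): clear
  edge (9,11)–(0,4): clear
  midpoint (25/2,23/2) outside
  → clear
Obstacle 3 [(14,7) (16,0) (24,4) (21,10)]:
  edge (14,7)–(16,0): clear
  edge (16,0)–(24,4): clear
  edge (24,4)–(21,10): clear
  edge (21,10)–(14,7): clear
  midpoint (25/2,23/2) outside
  → clear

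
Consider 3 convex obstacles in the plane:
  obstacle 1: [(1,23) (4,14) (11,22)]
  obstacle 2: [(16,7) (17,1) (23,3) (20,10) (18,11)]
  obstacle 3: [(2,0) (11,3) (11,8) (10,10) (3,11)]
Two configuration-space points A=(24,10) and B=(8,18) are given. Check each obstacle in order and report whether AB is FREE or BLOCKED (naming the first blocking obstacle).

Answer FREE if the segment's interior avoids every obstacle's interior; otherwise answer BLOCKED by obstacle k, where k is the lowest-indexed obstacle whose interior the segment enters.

Obstacle 1 [(1,23) (4,14) (11,22)]:
  edge (1,23)–(4,14): clear
  edge (4,14)–(11,22): clear
  edge (11,22)–(1,23): clear
  midpoint (16,14) outside
  → clear
Obstacle 2 [(16,7) (17,1) (23,3) (20,10) (18,11)]:
  edge (16,7)–(17,1): clear
  edge (17,1)–(23,3): clear
  edge (23,3)–(20,10): clear
  edge (20,10)–(18,11): clear
  edge (18,11)–(16,7): clear
  midpoint (16,14) outside
  → clear
Obstacle 3 [(2,0) (11,3) (11,8) (10,10) (3,11)]:
  edge (2,0)–(11,3): clear
  edge (11,3)–(11,8): clear
  edge (11,8)–(10,10): clear
  edge (10,10)–(3,11): clear
  edge (3,11)–(2,0): clear
  midpoint (16,14) outside
  → clear

FREE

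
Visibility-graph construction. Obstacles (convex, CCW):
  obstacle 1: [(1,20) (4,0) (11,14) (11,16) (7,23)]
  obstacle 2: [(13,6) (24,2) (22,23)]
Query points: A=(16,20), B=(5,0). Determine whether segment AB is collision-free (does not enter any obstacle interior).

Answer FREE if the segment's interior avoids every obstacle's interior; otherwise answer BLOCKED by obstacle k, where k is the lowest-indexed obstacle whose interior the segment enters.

Obstacle 1 [(1,20) (4,0) (11,14) (11,16) (7,23)]:
  edge (1,20)–(4,0): clear
  edge (4,0)–(11,14): clear
  edge (11,14)–(11,16): clear
  edge (11,16)–(7,23): clear
  edge (7,23)–(1,20): clear
  midpoint (21/2,10) outside
  → clear
Obstacle 2 [(13,6) (24,2) (22,23)]:
  edge (13,6)–(24,2): clear
  edge (24,2)–(22,23): clear
  edge (22,23)–(13,6): clear
  midpoint (21/2,10) outside
  → clear

FREE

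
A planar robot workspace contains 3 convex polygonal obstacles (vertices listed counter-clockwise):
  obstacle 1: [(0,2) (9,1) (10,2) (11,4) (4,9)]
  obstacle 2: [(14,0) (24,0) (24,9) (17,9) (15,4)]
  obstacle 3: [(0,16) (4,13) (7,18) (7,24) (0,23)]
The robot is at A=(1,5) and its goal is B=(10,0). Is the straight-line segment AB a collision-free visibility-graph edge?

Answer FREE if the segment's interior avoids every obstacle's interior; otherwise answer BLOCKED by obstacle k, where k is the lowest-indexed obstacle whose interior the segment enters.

Obstacle 1 [(0,2) (9,1) (10,2) (11,4) (4,9)]:
  edge (0,2)–(9,1): crosses AB
  edge (9,1)–(10,2): clear
  edge (10,2)–(11,4): clear
  edge (11,4)–(4,9): clear
  edge (4,9)–(0,2): crosses AB
  → BLOCKED
Obstacle 2 [(14,0) (24,0) (24,9) (17,9) (15,4)]:
  edge (14,0)–(24,0): clear
  edge (24,0)–(24,9): clear
  edge (24,9)–(17,9): clear
  edge (17,9)–(15,4): clear
  edge (15,4)–(14,0): clear
  midpoint (11/2,5/2) outside
  → clear
Obstacle 3 [(0,16) (4,13) (7,18) (7,24) (0,23)]:
  edge (0,16)–(4,13): clear
  edge (4,13)–(7,18): clear
  edge (7,18)–(7,24): clear
  edge (7,24)–(0,23): clear
  edge (0,23)–(0,16): clear
  midpoint (11/2,5/2) outside
  → clear

BLOCKED by obstacle 1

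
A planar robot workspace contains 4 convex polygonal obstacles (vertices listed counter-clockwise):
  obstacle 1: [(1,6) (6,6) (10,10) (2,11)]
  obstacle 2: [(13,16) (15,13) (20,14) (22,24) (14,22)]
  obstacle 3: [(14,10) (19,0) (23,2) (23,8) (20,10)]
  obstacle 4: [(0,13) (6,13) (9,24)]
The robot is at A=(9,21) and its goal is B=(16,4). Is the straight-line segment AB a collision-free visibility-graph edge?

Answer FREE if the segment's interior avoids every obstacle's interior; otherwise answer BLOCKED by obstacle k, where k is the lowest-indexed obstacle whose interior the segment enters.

Obstacle 1 [(1,6) (6,6) (10,10) (2,11)]:
  edge (1,6)–(6,6): clear
  edge (6,6)–(10,10): clear
  edge (10,10)–(2,11): clear
  edge (2,11)–(1,6): clear
  midpoint (25/2,25/2) outside
  → clear
Obstacle 2 [(13,16) (15,13) (20,14) (22,24) (14,22)]:
  edge (13,16)–(15,13): clear
  edge (15,13)–(20,14): clear
  edge (20,14)–(22,24): clear
  edge (22,24)–(14,22): clear
  edge (14,22)–(13,16): clear
  midpoint (25/2,25/2) outside
  → clear
Obstacle 3 [(14,10) (19,0) (23,2) (23,8) (20,10)]:
  edge (14,10)–(19,0): clear
  edge (19,0)–(23,2): clear
  edge (23,2)–(23,8): clear
  edge (23,8)–(20,10): clear
  edge (20,10)–(14,10): clear
  midpoint (25/2,25/2) outside
  → clear
Obstacle 4 [(0,13) (6,13) (9,24)]:
  edge (0,13)–(6,13): clear
  edge (6,13)–(9,24): clear
  edge (9,24)–(0,13): clear
  midpoint (25/2,25/2) outside
  → clear

FREE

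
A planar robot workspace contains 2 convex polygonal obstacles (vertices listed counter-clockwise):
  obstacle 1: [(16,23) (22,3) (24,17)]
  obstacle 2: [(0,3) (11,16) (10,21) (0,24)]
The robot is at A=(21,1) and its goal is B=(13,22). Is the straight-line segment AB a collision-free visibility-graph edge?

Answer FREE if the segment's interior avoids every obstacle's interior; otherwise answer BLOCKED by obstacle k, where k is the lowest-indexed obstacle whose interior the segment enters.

FREE

Obstacle 1 [(16,23) (22,3) (24,17)]:
  edge (16,23)–(22,3): clear
  edge (22,3)–(24,17): clear
  edge (24,17)–(16,23): clear
  midpoint (17,23/2) outside
  → clear
Obstacle 2 [(0,3) (11,16) (10,21) (0,24)]:
  edge (0,3)–(11,16): clear
  edge (11,16)–(10,21): clear
  edge (10,21)–(0,24): clear
  edge (0,24)–(0,3): clear
  midpoint (17,23/2) outside
  → clear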